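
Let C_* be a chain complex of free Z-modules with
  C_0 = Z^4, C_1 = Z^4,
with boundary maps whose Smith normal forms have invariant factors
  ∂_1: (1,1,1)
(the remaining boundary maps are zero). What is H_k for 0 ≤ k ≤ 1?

H_0 = Z,  H_1 = Z.

H_0: b_0 = 4 − 0 − 3 = 1; torsion from ∂_1 factors > 1: none. So H_0 = Z.
H_1: b_1 = 4 − 3 − 0 = 1; torsion from ∂_2 factors > 1: none. So H_1 = Z.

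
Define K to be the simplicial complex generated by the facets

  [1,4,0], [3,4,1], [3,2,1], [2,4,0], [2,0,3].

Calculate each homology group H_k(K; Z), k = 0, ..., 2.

H_0 = Z,  H_1 = Z,  H_2 = 0.

Take the total order 0 < 1 < 2 < 3 < 4 on the vertex set. Then K (dimension 2) consists of the simplices:

  0-simplices (5): [0], [1], [2], [3], [4]
  1-simplices (10): [0,1], [0,2], [0,3], [0,4], [1,2], [1,3], [1,4], [2,3], [2,4], [3,4]
  2-simplices (5): [0,1,4], [0,2,3], [0,2,4], [1,2,3], [1,3,4]

giving chain groups C_0 ≅ Z^5, C_1 ≅ Z^10, C_2 ≅ Z^5.

Boundary ∂_1: C_1 → C_0 maps an edge to its endpoints' difference, ∂[p,q] = q − p. For instance
  ∂[2,3] = [3] − [2].
The resulting 5×10 matrix has rank 4, and its Smith normal form has invariant factors (1,1,1,1).

Boundary ∂_2: C_2 → C_1 acts by ∂[p,q,r] = [q,r] − [p,r] + [p,q]. For instance
  ∂[0,1,4] = [1,4] − [0,4] + [0,1],
  ∂[0,2,4] = [2,4] − [0,4] + [0,2].
The resulting 10×5 matrix has rank 5, and its Smith normal form has invariant factors (1,1,1,1,1).

Now H_k = ker ∂_k / im ∂_{k+1}, so:

  H_0: rank C_0 − rank ∂_1 = 5 − 4 = 1, and the invariant factors of ∂_1 are all 1, so H_0 ≅ Z.
  H_1: rank ker ∂_1 − rank ∂_2 = (10 − 4) − 5 = 1, and the invariant factors of ∂_2 are all 1, so H_1 ≅ Z.
  H_2: rank ker ∂_2 − rank ∂_3 = (5 − 5) − 0 = 0, and there is no ∂_3, so H_2 ≅ 0.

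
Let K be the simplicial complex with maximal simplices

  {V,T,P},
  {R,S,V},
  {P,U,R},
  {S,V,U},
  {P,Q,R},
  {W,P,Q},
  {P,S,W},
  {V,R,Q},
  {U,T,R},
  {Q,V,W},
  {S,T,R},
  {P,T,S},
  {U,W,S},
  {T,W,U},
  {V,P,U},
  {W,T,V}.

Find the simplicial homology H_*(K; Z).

H_0 ≅ Z,  H_1 ≅ Z^2,  H_2 ≅ Z.

We work with the vertex ordering P < Q < R < S < T < U < V < W. The simplices of K, each written with vertices in increasing order, are:

  0-simplices (8): P, Q, R, S, T, U, V, W
  1-simplices (24): PQ, PR, PS, PT, PU, PV, PW, QR, QV, QW, RS, RT, RU, RV, ST, SU, SV, SW, TU, TV, TW, UV, UW, VW
  2-simplices (16): PQR, PQW, PRU, PST, PSW, PTV, PUV, QRV, QVW, RST, RSV, RTU, SUV, SUW, TUW, TVW

so the chain groups are C_0 ≅ Z^8, C_1 ≅ Z^24, C_2 ≅ Z^16.

∂_1: C_1 → C_0 is given by ∂[p,q] = [q] − [p]. For instance
  ∂UV = V − U.
As a 8×24 matrix over Z this has rank 7, with invariant factors (1,1,1,1,1,1,1).

∂_2: C_2 → C_1 acts by ∂[p,q,r] = [q,r] − [p,r] + [p,q]. For instance
  ∂TUW = UW − TW + TU,
  ∂PST = ST − PT + PS.
The resulting 24×16 matrix has rank 15, and its Smith normal form has invariant factors (1,1,1,1,1,1,1,1,1,1,1,1,1,1,1).

Reading off H_k = ker ∂_k / im ∂_{k+1}:

  H_0: rank C_0 − rank ∂_1 = 8 − 7 = 1, and the invariant factors of ∂_1 are all 1, so H_0 ≅ Z.
  H_1: rank ker ∂_1 − rank ∂_2 = (24 − 7) − 15 = 2, and the invariant factors of ∂_2 are all 1, so H_1 ≅ Z^2.
  H_2: rank ker ∂_2 − rank ∂_3 = (16 − 15) − 0 = 1, and there is no ∂_3, so H_2 ≅ Z.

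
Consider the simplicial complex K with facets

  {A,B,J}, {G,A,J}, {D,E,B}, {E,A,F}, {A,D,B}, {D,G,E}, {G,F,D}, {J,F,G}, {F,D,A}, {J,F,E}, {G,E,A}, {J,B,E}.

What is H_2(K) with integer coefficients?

H_2 = 0.

We work with the vertex ordering A < B < D < E < F < G < J. The simplices of K, each written with vertices in increasing order, are:

  0-simplices (7): A, B, D, E, F, G, J
  1-simplices (18): AB, AD, AE, AF, AG, AJ, BD, BE, BJ, DE, DF, DG, EF, EG, EJ, FG, FJ, GJ
  2-simplices (12): ABD, ABJ, ADF, AEF, AEG, AGJ, BDE, BEJ, DEG, DFG, EFJ, FGJ

so the chain groups are C_0 ≅ Z^7, C_1 ≅ Z^18, C_2 ≅ Z^12.

∂_1: C_1 → C_0 is given by ∂[p,q] = [q] − [p]. For instance
  ∂EJ = J − E.
As a 7×18 matrix over Z this has rank 6, with invariant factors (1,1,1,1,1,1).

∂_2: C_2 → C_1 maps a triangle to the signed sum of its edges. For instance
  ∂ADF = DF − AF + AD,
  ∂FGJ = GJ − FJ + FG.
As a 18×12 matrix over Z this has rank 12, with invariant factors (1,1,1,1,1,1,1,1,1,1,1,2).

Now H_k = ker ∂_k / im ∂_{k+1}, so:

  H_2: rank ker ∂_2 − rank ∂_3 = (12 − 12) − 0 = 0, and there is no ∂_3, so H_2 ≅ 0.

(K is a triangulation of the real projective plane RP^2.)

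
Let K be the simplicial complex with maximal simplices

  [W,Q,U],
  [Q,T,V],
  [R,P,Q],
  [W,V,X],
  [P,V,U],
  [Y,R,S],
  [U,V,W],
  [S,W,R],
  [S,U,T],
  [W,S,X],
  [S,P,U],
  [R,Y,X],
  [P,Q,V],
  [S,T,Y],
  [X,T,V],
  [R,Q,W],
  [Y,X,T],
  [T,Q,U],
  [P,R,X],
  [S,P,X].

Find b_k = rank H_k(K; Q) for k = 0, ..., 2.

We work with the vertex ordering P < Q < R < S < T < U < V < W < X < Y. The simplices of K, each written with vertices in increasing order, are:

  0-simplices (10): P, Q, R, S, T, U, V, W, X, Y
  1-simplices (30): PQ, PR, PS, PU, PV, PX, QR, QT, QU, QV, QW, RS, RW, RX, RY, ST, SU, SW, SX, SY, TU, TV, TX, TY, UV, UW, VW, VX, WX, XY
  2-simplices (20): PQR, PQV, PRX, PSU, PSX, PUV, QRW, QTU, QTV, QUW, RSW, RSY, RXY, STU, STY, SWX, TVX, TXY, UVW, VWX

so the chain groups are C_0 ≅ Z^10, C_1 ≅ Z^30, C_2 ≅ Z^20.

Boundary ∂_1: C_1 → C_0 is given by ∂[p,q] = [q] − [p].
The 10×30 boundary matrix has rank 9 and Smith normal form diag(1,1,1,1,1,1,1,1,1).

The boundary map ∂_2: C_2 → C_1 sends each 2-simplex [p,q,r] to [q,r] − [p,r] + [p,q]. For instance
  ∂PRX = RX − PX + PR,
  ∂PSU = SU − PU + PS.
This gives a 30×20 integer matrix of rank 20; reducing to Smith normal form yields diagonal entries (1,1,1,1,1,1,1,1,1,1,1,1,1,1,1,1,1,1,1,2).

Computing H_k = (kernel of ∂_k) / (image of ∂_{k+1}):

  H_0: rank C_0 − rank ∂_1 = 10 − 9 = 1, and the invariant factors of ∂_1 are all 1, so H_0 = Z.
  H_1: rank ker ∂_1 − rank ∂_2 = (30 − 9) − 20 = 1, and ∂_2 has invariant factor 2 > 1, so H_1 = Z ⊕ Z_2.
  H_2: rank ker ∂_2 − rank ∂_3 = (20 − 20) − 0 = 0, and there is no ∂_3, so H_2 = 0.

As a check, the Euler characteristic is 10 − 30 + 20 = 0, which agrees with 1 − 1 + 0 = 0.

Hence the Betti numbers are b_0 = 1, b_1 = 1, b_2 = 0.

b_0 = 1, b_1 = 1, b_2 = 0.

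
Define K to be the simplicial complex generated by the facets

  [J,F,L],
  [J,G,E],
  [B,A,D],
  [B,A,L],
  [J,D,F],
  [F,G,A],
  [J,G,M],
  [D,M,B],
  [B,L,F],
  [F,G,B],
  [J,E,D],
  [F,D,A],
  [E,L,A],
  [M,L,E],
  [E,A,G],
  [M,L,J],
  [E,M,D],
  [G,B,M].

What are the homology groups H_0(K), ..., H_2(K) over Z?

Take the total order A < B < D < E < F < G < J < L < M on the vertex set. Then K (dimension 2) consists of the simplices:

  0-simplices (9): A, B, D, E, F, G, J, L, M
  1-simplices (27): AB, AD, AE, AF, AG, AL, BD, BF, BG, BL, BM, DE, DF, DJ, DM, EG, EJ, EL, EM, FG, FJ, FL, GJ, GM, JL, JM, LM
  2-simplices (18): ABD, ABL, ADF, AEG, AEL, AFG, BDM, BFG, BFL, BGM, DEJ, DEM, DFJ, EGJ, ELM, FJL, GJM, JLM

so the chain groups are C_0 ≅ Z^9, C_1 ≅ Z^27, C_2 ≅ Z^18.

The boundary map ∂_1: C_1 → C_0 maps an edge to its endpoints' difference, ∂[p,q] = q − p.
The resulting 9×27 matrix has rank 8, and its Smith normal form has invariant factors (1,1,1,1,1,1,1,1).

Boundary ∂_2: C_2 → C_1 sends each 2-simplex [p,q,r] to [q,r] − [p,r] + [p,q]. For instance
  ∂ABL = BL − AL + AB,
  ∂DEJ = EJ − DJ + DE.
As a 27×18 matrix over Z this has rank 18, with invariant factors (1,1,1,1,1,1,1,1,1,1,1,1,1,1,1,1,1,2).

Now H_k = ker ∂_k / im ∂_{k+1}, so:

  H_0: rank C_0 − rank ∂_1 = 9 − 8 = 1, and the invariant factors of ∂_1 are all 1, so H_0 ≅ Z.
  H_1: rank ker ∂_1 − rank ∂_2 = (27 − 8) − 18 = 1, and ∂_2 has invariant factor 2 > 1, so H_1 ≅ Z ⊕ Z/2Z.
  H_2: rank ker ∂_2 − rank ∂_3 = (18 − 18) − 0 = 0, and there is no ∂_3, so H_2 ≅ 0.

As a check, the Euler characteristic is 9 − 27 + 18 = 0, which agrees with 1 − 1 + 0 = 0.
(K is a triangulation of the Klein bottle.)

H_0 = Z,  H_1 = Z ⊕ Z/2Z,  H_2 = 0.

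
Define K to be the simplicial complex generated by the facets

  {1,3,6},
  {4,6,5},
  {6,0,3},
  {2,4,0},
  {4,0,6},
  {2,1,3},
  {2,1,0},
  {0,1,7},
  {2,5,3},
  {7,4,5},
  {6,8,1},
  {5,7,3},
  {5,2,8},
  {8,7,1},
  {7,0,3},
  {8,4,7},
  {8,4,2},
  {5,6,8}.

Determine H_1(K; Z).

Fix the vertex order 0 < 1 < 2 < 3 < 4 < 5 < 6 < 7 < 8 and write every simplex with vertices in increasing order. Then dim K = 2 and the simplices of K are:

  0-simplices (9): [0], [1], [2], [3], [4], [5], [6], [7], [8]
  1-simplices (27): (27 of them)
  2-simplices (18): [0,1,2], [0,1,7], [0,2,4], [0,3,6], [0,3,7], [0,4,6], [1,2,3], [1,3,6], [1,6,8], [1,7,8], [2,3,5], [2,4,8], [2,5,8], [3,5,7], [4,5,6], [4,5,7], [4,7,8], [5,6,8]

Hence C_0 ≅ Z^9, C_1 ≅ Z^27, C_2 ≅ Z^18.

The boundary map ∂_1: C_1 → C_0 maps an edge to its endpoints' difference, ∂[p,q] = q − p. For instance
  ∂[0,1] = [1] − [0].
The 9×27 boundary matrix has rank 8 and Smith normal form diag(1,1,1,1,1,1,1,1).

Boundary ∂_2: C_2 → C_1 maps a triangle to the signed sum of its edges. For instance
  ∂[0,3,7] = [3,7] − [0,7] + [0,3],
  ∂[0,1,7] = [1,7] − [0,7] + [0,1].
The resulting 27×18 matrix has rank 18, and its Smith normal form has invariant factors (1,1,1,1,1,1,1,1,1,1,1,1,1,1,1,1,1,2).

Reading off H_k = ker ∂_k / im ∂_{k+1}:

  H_1: rank ker ∂_1 − rank ∂_2 = (27 − 8) − 18 = 1, and ∂_2 has invariant factor 2 > 1, so H_1 = Z ⊕ Z/2.

H_1 ≅ Z ⊕ Z/2.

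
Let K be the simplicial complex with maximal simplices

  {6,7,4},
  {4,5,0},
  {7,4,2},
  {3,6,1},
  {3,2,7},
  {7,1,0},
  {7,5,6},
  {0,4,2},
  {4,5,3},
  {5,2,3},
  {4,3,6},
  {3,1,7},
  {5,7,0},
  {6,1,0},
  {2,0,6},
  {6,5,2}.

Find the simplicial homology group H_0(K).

Order the vertices as 0 < 1 < 2 < 3 < 4 < 5 < 6 < 7. Listing each simplex with vertices in this order, K has dimension 2 with simplices:

  0-simplices (8): [0], [1], [2], [3], [4], [5], [6], [7]
  1-simplices (24): (24 of them)
  2-simplices (16): [0,1,6], [0,1,7], [0,2,4], [0,2,6], [0,4,5], [0,5,7], [1,3,6], [1,3,7], [2,3,5], [2,3,7], [2,4,7], [2,5,6], [3,4,5], [3,4,6], [4,6,7], [5,6,7]

giving chain groups C_0 ≅ Z^8, C_1 ≅ Z^24, C_2 ≅ Z^16.

The boundary map ∂_1: C_1 → C_0 sends each edge [p,q] (with p < q) to q − p.
The resulting 8×24 matrix has rank 7, and its Smith normal form has invariant factors (1,1,1,1,1,1,1).

Boundary ∂_2: C_2 → C_1 sends each 2-simplex [p,q,r] to [q,r] − [p,r] + [p,q]. For instance
  ∂[1,3,6] = [3,6] − [1,6] + [1,3],
  ∂[0,4,5] = [4,5] − [0,5] + [0,4].
The resulting 24×16 matrix has rank 15, and its Smith normal form has invariant factors (1,1,1,1,1,1,1,1,1,1,1,1,1,1,1).

Now H_k = ker ∂_k / im ∂_{k+1}, so:

  H_0: rank C_0 − rank ∂_1 = 8 − 7 = 1, and the invariant factors of ∂_1 are all 1, so H_0 ≅ Z.

H_0 ≅ Z.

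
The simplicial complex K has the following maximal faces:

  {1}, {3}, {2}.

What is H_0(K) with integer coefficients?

Fix the vertex order 1 < 2 < 3 and write every simplex with vertices in increasing order. Then dim K = 0 and the simplices of K are:

  0-simplices (3): [1], [2], [3]

Hence C_0 ≅ Z^3.

From H_k ≅ ker(∂_k) / im(∂_{k+1}) we obtain:

  H_0: rank C_0 − rank ∂_1 = 3 − 0 = 3, and there is no ∂_1, so H_0 ≅ Z^3.

(K is a triangulation of a set of 3 points.)

H_0 ≅ Z^3.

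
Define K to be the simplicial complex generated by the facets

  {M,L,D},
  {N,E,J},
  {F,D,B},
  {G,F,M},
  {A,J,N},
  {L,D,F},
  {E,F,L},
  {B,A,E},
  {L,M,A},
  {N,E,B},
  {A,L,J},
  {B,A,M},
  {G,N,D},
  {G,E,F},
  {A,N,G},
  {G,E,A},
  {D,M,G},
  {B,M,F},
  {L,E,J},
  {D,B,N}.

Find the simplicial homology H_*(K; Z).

K has 10 vertices, 30 edges, 20 triangles.
rank ∂_0 = 0, rank ∂_1 = 9 ⇒ b_0 = 10 − 0 − 9 = 1; all invariant factors of ∂_1 are 1 so no torsion. So H_0 = Z.
rank ∂_1 = 9, rank ∂_2 = 20 ⇒ b_1 = 30 − 9 − 20 = 1; ∂_2 has invariant factor(s) [2] giving torsion. So H_1 = Z ⊕ Z/2.
rank ∂_2 = 20, rank ∂_3 = 0 ⇒ b_2 = 20 − 20 − 0 = 0. So H_2 = 0.

H_0 = Z,  H_1 = Z ⊕ Z/2,  H_2 = 0.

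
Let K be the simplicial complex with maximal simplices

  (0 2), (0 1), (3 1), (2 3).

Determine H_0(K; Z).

H_0 = Z.

Fix the vertex order 0 < 1 < 2 < 3 and write every simplex with vertices in increasing order. Then dim K = 1 and the simplices of K are:

  0-simplices (4): [0], [1], [2], [3]
  1-simplices (4): [0,1], [0,2], [1,3], [2,3]

so the chain groups are C_0 ≅ Z^4, C_1 ≅ Z^4.

The boundary map ∂_1: C_1 → C_0 is given by ∂[p,q] = [q] − [p].
This gives a 4×4 integer matrix of rank 3; reducing to Smith normal form yields diagonal entries (1,1,1).

Computing H_k = (kernel of ∂_k) / (image of ∂_{k+1}):

  H_0: rank C_0 − rank ∂_1 = 4 − 3 = 1, and the invariant factors of ∂_1 are all 1, so H_0 = Z.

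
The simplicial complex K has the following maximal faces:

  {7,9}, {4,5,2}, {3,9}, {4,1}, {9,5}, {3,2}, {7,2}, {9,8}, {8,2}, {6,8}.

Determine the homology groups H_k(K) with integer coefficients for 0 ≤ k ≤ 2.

H_0 ≅ Z,  H_1 ≅ Z^3,  H_2 = 0.

Fix the vertex order 1 < 2 < 3 < 4 < 5 < 6 < 7 < 8 < 9 and write every simplex with vertices in increasing order. Then dim K = 2 and the simplices of K are:

  0-simplices (9): [1], [2], [3], [4], [5], [6], [7], [8], [9]
  1-simplices (12): [1,4], [2,3], [2,4], [2,5], [2,7], [2,8], [3,9], [4,5], [5,9], [6,8], [7,9], [8,9]
  2-simplices (1): [2,4,5]

giving chain groups C_0 ≅ Z^9, C_1 ≅ Z^12, C_2 ≅ Z^1.

∂_1: C_1 → C_0 sends each edge [p,q] (with p < q) to q − p. For instance
  ∂[8,9] = [9] − [8].
As a 9×12 matrix over Z this has rank 8, with invariant factors (1,1,1,1,1,1,1,1).

The boundary map ∂_2: C_2 → C_1 acts by ∂[p,q,r] = [q,r] − [p,r] + [p,q]. For instance
  ∂[2,4,5] = [4,5] − [2,5] + [2,4].
This gives a 12×1 integer matrix of rank 1; reducing to Smith normal form yields diagonal entries (1).

Computing H_k = (kernel of ∂_k) / (image of ∂_{k+1}):

  H_0: rank C_0 − rank ∂_1 = 9 − 8 = 1, and the invariant factors of ∂_1 are all 1, so H_0 ≅ Z.
  H_1: rank ker ∂_1 − rank ∂_2 = (12 − 8) − 1 = 3, and the invariant factors of ∂_2 are all 1, so H_1 ≅ Z^3.
  H_2: rank ker ∂_2 − rank ∂_3 = (1 − 1) − 0 = 0, and there is no ∂_3, so H_2 ≅ 0.

As a check, the Euler characteristic is 9 − 12 + 1 = -2, which agrees with 1 − 3 + 0 = -2.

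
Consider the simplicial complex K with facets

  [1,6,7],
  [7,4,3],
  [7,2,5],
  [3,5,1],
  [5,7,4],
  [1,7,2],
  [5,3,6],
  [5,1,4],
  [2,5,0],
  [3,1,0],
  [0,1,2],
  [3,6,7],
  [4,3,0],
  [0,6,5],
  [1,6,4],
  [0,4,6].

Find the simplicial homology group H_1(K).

Order the vertices as 0 < 1 < 2 < 3 < 4 < 5 < 6 < 7. Listing each simplex with vertices in this order, K has dimension 2 with simplices:

  0-simplices (8): [0], [1], [2], [3], [4], [5], [6], [7]
  1-simplices (24): (24 of them)
  2-simplices (16): [0,1,2], [0,1,3], [0,2,5], [0,3,4], [0,4,6], [0,5,6], [1,2,7], [1,3,5], [1,4,5], [1,4,6], [1,6,7], [2,5,7], [3,4,7], [3,5,6], [3,6,7], [4,5,7]

Hence C_0 ≅ Z^8, C_1 ≅ Z^24, C_2 ≅ Z^16.

∂_1: C_1 → C_0 maps an edge to its endpoints' difference, ∂[p,q] = q − p. For instance
  ∂[0,6] = [6] − [0].
The resulting 8×24 matrix has rank 7, and its Smith normal form has invariant factors (1,1,1,1,1,1,1).

The boundary map ∂_2: C_2 → C_1 sends each 2-simplex [p,q,r] to [q,r] − [p,r] + [p,q]. For instance
  ∂[3,6,7] = [6,7] − [3,7] + [3,6],
  ∂[3,4,7] = [4,7] − [3,7] + [3,4].
The resulting 24×16 matrix has rank 15, and its Smith normal form has invariant factors (1,1,1,1,1,1,1,1,1,1,1,1,1,1,1).

Reading off H_k = ker ∂_k / im ∂_{k+1}:

  H_1: rank ker ∂_1 − rank ∂_2 = (24 − 7) − 15 = 2, and the invariant factors of ∂_2 are all 1, so H_1 ≅ Z^2.

H_1 ≅ Z^2.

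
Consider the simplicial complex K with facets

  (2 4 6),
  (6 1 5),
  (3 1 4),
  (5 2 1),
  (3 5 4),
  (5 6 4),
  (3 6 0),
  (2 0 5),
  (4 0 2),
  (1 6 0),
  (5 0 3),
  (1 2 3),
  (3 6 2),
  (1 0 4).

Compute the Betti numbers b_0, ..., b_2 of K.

b_0 = 1, b_1 = 2, b_2 = 1.

We work with the vertex ordering 0 < 1 < 2 < 3 < 4 < 5 < 6. The simplices of K, each written with vertices in increasing order, are:

  0-simplices (7): [0], [1], [2], [3], [4], [5], [6]
  1-simplices (21): [0,1], [0,2], [0,3], [0,4], [0,5], [0,6], [1,2], [1,3], [1,4], [1,5], [1,6], [2,3], [2,4], [2,5], [2,6], [3,4], [3,5], [3,6], [4,5], [4,6], [5,6]
  2-simplices (14): [0,1,4], [0,1,6], [0,2,4], [0,2,5], [0,3,5], [0,3,6], [1,2,3], [1,2,5], [1,3,4], [1,5,6], [2,3,6], [2,4,6], [3,4,5], [4,5,6]

so the chain groups are C_0 ≅ Z^7, C_1 ≅ Z^21, C_2 ≅ Z^14.

Boundary ∂_1: C_1 → C_0 sends each edge [p,q] (with p < q) to q − p. For instance
  ∂[0,2] = [2] − [0].
The resulting 7×21 matrix has rank 6, and its Smith normal form has invariant factors (1,1,1,1,1,1).

Boundary ∂_2: C_2 → C_1 maps a triangle to the signed sum of its edges. For instance
  ∂[0,1,6] = [1,6] − [0,6] + [0,1],
  ∂[0,2,5] = [2,5] − [0,5] + [0,2].
This gives a 21×14 integer matrix of rank 13; reducing to Smith normal form yields diagonal entries (1,1,1,1,1,1,1,1,1,1,1,1,1).

From H_k ≅ ker(∂_k) / im(∂_{k+1}) we obtain:

  H_0: rank C_0 − rank ∂_1 = 7 − 6 = 1, and the invariant factors of ∂_1 are all 1, so H_0 = Z.
  H_1: rank ker ∂_1 − rank ∂_2 = (21 − 6) − 13 = 2, and the invariant factors of ∂_2 are all 1, so H_1 = Z^2.
  H_2: rank ker ∂_2 − rank ∂_3 = (14 − 13) − 0 = 1, and there is no ∂_3, so H_2 = Z.

As a check, the Euler characteristic is 7 − 21 + 14 = 0, which agrees with 1 − 2 + 1 = 0.
(K is a triangulation of the torus T^2.)

Hence the Betti numbers are b_0 = 1, b_1 = 2, b_2 = 1.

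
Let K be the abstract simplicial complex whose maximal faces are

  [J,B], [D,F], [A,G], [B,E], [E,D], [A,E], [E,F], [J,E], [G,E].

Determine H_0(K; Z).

Take the total order A < B < D < E < F < G < J on the vertex set. Then K (dimension 1) consists of the simplices:

  0-simplices (7): A, B, D, E, F, G, J
  1-simplices (9): AE, AG, BE, BJ, DE, DF, EF, EG, EJ

Hence C_0 ≅ Z^7, C_1 ≅ Z^9.

Boundary ∂_1: C_1 → C_0 sends each edge [p,q] (with p < q) to q − p. For instance
  ∂BJ = J − B.
The 7×9 boundary matrix has rank 6 and Smith normal form diag(1,1,1,1,1,1).

From H_k ≅ ker(∂_k) / im(∂_{k+1}) we obtain:

  H_0: rank C_0 − rank ∂_1 = 7 − 6 = 1, and the invariant factors of ∂_1 are all 1, so H_0 = Z.

H_0 ≅ Z.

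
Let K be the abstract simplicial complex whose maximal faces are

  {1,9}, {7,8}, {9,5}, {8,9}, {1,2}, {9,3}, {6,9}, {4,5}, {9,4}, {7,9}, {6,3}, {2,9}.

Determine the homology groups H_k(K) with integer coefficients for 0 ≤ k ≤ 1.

H_0 ≅ Z,  H_1 ≅ Z^4.

Take the total order 1 < 2 < 3 < 4 < 5 < 6 < 7 < 8 < 9 on the vertex set. Then K (dimension 1) consists of the simplices:

  0-simplices (9): [1], [2], [3], [4], [5], [6], [7], [8], [9]
  1-simplices (12): [1,2], [1,9], [2,9], [3,6], [3,9], [4,5], [4,9], [5,9], [6,9], [7,8], [7,9], [8,9]

so the chain groups are C_0 ≅ Z^9, C_1 ≅ Z^12.

∂_1: C_1 → C_0 maps an edge to its endpoints' difference, ∂[p,q] = q − p.
The resulting 9×12 matrix has rank 8, and its Smith normal form has invariant factors (1,1,1,1,1,1,1,1).

Computing H_k = (kernel of ∂_k) / (image of ∂_{k+1}):

  H_0: rank C_0 − rank ∂_1 = 9 − 8 = 1, and the invariant factors of ∂_1 are all 1, so H_0 ≅ Z.
  H_1: rank ker ∂_1 − rank ∂_2 = (12 − 8) − 0 = 4, and there is no ∂_2, so H_1 ≅ Z^4.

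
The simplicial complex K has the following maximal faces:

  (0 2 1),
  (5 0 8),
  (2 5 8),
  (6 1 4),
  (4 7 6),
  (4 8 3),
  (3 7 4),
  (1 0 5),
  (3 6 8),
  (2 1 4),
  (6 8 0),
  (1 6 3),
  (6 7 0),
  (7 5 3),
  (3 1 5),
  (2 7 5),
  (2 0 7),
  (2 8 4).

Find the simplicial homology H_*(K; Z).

Order the vertices as 0 < 1 < 2 < 3 < 4 < 5 < 6 < 7 < 8. Listing each simplex with vertices in this order, K has dimension 2 with simplices:

  0-simplices (9): [0], [1], [2], [3], [4], [5], [6], [7], [8]
  1-simplices (27): (27 of them)
  2-simplices (18): [0,1,2], [0,1,5], [0,2,7], [0,5,8], [0,6,7], [0,6,8], [1,2,4], [1,3,5], [1,3,6], [1,4,6], [2,4,8], [2,5,7], [2,5,8], [3,4,7], [3,4,8], [3,5,7], [3,6,8], [4,6,7]

Hence C_0 ≅ Z^9, C_1 ≅ Z^27, C_2 ≅ Z^18.

The boundary map ∂_1: C_1 → C_0 maps an edge to its endpoints' difference, ∂[p,q] = q − p.
As a 9×27 matrix over Z this has rank 8, with invariant factors (1,1,1,1,1,1,1,1).

Boundary ∂_2: C_2 → C_1 sends each 2-simplex [p,q,r] to [q,r] − [p,r] + [p,q]. For instance
  ∂[0,5,8] = [5,8] − [0,8] + [0,5],
  ∂[3,6,8] = [6,8] − [3,8] + [3,6].
The 27×18 boundary matrix has rank 18 and Smith normal form diag(1,1,1,1,1,1,1,1,1,1,1,1,1,1,1,1,1,2).

From H_k ≅ ker(∂_k) / im(∂_{k+1}) we obtain:

  H_0: rank C_0 − rank ∂_1 = 9 − 8 = 1, and the invariant factors of ∂_1 are all 1, so H_0 = Z.
  H_1: rank ker ∂_1 − rank ∂_2 = (27 − 8) − 18 = 1, and ∂_2 has invariant factor 2 > 1, so H_1 = Z × Z/2.
  H_2: rank ker ∂_2 − rank ∂_3 = (18 − 18) − 0 = 0, and there is no ∂_3, so H_2 = 0.

As a check, the Euler characteristic is 9 − 27 + 18 = 0, which agrees with 1 − 1 + 0 = 0.

H_0 = Z,  H_1 = Z × Z/2,  H_2 = 0.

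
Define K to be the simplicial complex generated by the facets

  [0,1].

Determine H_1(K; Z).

H_1 ≅ 0.

Order the vertices as 0 < 1. Listing each simplex with vertices in this order, K has dimension 1 with simplices:

  0-simplices (2): [0], [1]
  1-simplices (1): [0,1]

giving chain groups C_0 ≅ Z^2, C_1 ≅ Z^1.

Boundary ∂_1: C_1 → C_0 maps an edge to its endpoints' difference, ∂[p,q] = q − p. For instance
  ∂[0,1] = [1] − [0].
The resulting 2×1 matrix has rank 1, and its Smith normal form has invariant factors (1).

Computing H_k = (kernel of ∂_k) / (image of ∂_{k+1}):

  H_1: rank ker ∂_1 − rank ∂_2 = (1 − 1) − 0 = 0, and there is no ∂_2, so H_1 ≅ 0.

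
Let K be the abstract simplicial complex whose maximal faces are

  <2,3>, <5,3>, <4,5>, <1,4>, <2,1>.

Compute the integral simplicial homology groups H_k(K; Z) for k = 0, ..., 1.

K has 5 vertices, 5 edges.
rank ∂_0 = 0, rank ∂_1 = 4 ⇒ b_0 = 5 − 0 − 4 = 1; all invariant factors of ∂_1 are 1 so no torsion. So H_0 = Z.
rank ∂_1 = 4, rank ∂_2 = 0 ⇒ b_1 = 5 − 4 − 0 = 1. So H_1 = Z.

H_0 ≅ Z,  H_1 ≅ Z.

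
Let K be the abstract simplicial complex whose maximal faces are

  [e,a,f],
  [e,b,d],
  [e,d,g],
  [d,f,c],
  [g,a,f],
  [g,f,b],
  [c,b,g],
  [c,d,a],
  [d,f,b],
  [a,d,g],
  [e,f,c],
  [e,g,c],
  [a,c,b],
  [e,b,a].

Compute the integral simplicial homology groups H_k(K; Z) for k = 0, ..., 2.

H_0 = Z,  H_1 = Z^2,  H_2 = Z.

Take the total order a < b < c < d < e < f < g on the vertex set. Then K (dimension 2) consists of the simplices:

  0-simplices (7): a, b, c, d, e, f, g
  1-simplices (21): ab, ac, ad, ae, af, ag, bc, bd, be, bf, bg, cd, ce, cf, cg, de, df, dg, ef, eg, fg
  2-simplices (14): abc, abe, acd, adg, aef, afg, bcg, bde, bdf, bfg, cdf, cef, ceg, deg

giving chain groups C_0 ≅ Z^7, C_1 ≅ Z^21, C_2 ≅ Z^14.

∂_1: C_1 → C_0 sends each edge [p,q] (with p < q) to q − p. For instance
  ∂bg = g − b.
As a 7×21 matrix over Z this has rank 6, with invariant factors (1,1,1,1,1,1).

∂_2: C_2 → C_1 acts by ∂[p,q,r] = [q,r] − [p,r] + [p,q]. For instance
  ∂bcg = cg − bg + bc,
  ∂bde = de − be + bd.
This gives a 21×14 integer matrix of rank 13; reducing to Smith normal form yields diagonal entries (1,1,1,1,1,1,1,1,1,1,1,1,1).

Computing H_k = (kernel of ∂_k) / (image of ∂_{k+1}):

  H_0: rank C_0 − rank ∂_1 = 7 − 6 = 1, and the invariant factors of ∂_1 are all 1, so H_0 = Z.
  H_1: rank ker ∂_1 − rank ∂_2 = (21 − 6) − 13 = 2, and the invariant factors of ∂_2 are all 1, so H_1 = Z^2.
  H_2: rank ker ∂_2 − rank ∂_3 = (14 − 13) − 0 = 1, and there is no ∂_3, so H_2 = Z.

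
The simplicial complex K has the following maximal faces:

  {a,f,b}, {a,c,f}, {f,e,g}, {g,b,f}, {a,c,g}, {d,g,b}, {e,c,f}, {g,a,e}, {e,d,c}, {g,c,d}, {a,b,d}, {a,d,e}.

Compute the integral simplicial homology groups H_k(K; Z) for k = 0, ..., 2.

Order the vertices as a < b < c < d < e < f < g. Listing each simplex with vertices in this order, K has dimension 2 with simplices:

  0-simplices (7): a, b, c, d, e, f, g
  1-simplices (18): ab, ac, ad, ae, af, ag, bd, bf, bg, cd, ce, cf, cg, de, dg, ef, eg, fg
  2-simplices (12): abd, abf, acf, acg, ade, aeg, bdg, bfg, cde, cdg, cef, efg

Hence C_0 ≅ Z^7, C_1 ≅ Z^18, C_2 ≅ Z^12.

The boundary map ∂_1: C_1 → C_0 is given by ∂[p,q] = [q] − [p]. For instance
  ∂ae = e − a.
As a 7×18 matrix over Z this has rank 6, with invariant factors (1,1,1,1,1,1).

Boundary ∂_2: C_2 → C_1 sends each 2-simplex [p,q,r] to [q,r] − [p,r] + [p,q]. For instance
  ∂bfg = fg − bg + bf,
  ∂aeg = eg − ag + ae.
The resulting 18×12 matrix has rank 12, and its Smith normal form has invariant factors (1,1,1,1,1,1,1,1,1,1,1,2).

Computing H_k = (kernel of ∂_k) / (image of ∂_{k+1}):

  H_0: rank C_0 − rank ∂_1 = 7 − 6 = 1, and the invariant factors of ∂_1 are all 1, so H_0 ≅ Z.
  H_1: rank ker ∂_1 − rank ∂_2 = (18 − 6) − 12 = 0, and ∂_2 has invariant factor 2 > 1, so H_1 ≅ Z/2.
  H_2: rank ker ∂_2 − rank ∂_3 = (12 − 12) − 0 = 0, and there is no ∂_3, so H_2 ≅ 0.

H_0 = Z,  H_1 = Z/2,  H_2 = 0.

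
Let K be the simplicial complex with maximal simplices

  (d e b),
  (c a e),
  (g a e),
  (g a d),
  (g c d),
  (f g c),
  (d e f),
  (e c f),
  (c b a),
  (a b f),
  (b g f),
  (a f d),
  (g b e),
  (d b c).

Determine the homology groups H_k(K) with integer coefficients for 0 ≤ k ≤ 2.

H_0 = Z,  H_1 = Z^2,  H_2 = Z.

Fix the vertex order a < b < c < d < e < f < g and write every simplex with vertices in increasing order. Then dim K = 2 and the simplices of K are:

  0-simplices (7): a, b, c, d, e, f, g
  1-simplices (21): ab, ac, ad, ae, af, ag, bc, bd, be, bf, bg, cd, ce, cf, cg, de, df, dg, ef, eg, fg
  2-simplices (14): abc, abf, ace, adf, adg, aeg, bcd, bde, beg, bfg, cdg, cef, cfg, def

Hence C_0 ≅ Z^7, C_1 ≅ Z^21, C_2 ≅ Z^14.

∂_1: C_1 → C_0 maps an edge to its endpoints' difference, ∂[p,q] = q − p. For instance
  ∂cf = f − c.
As a 7×21 matrix over Z this has rank 6, with invariant factors (1,1,1,1,1,1).

∂_2: C_2 → C_1 acts by ∂[p,q,r] = [q,r] − [p,r] + [p,q]. For instance
  ∂abc = bc − ac + ab,
  ∂cfg = fg − cg + cf.
The 21×14 boundary matrix has rank 13 and Smith normal form diag(1,1,1,1,1,1,1,1,1,1,1,1,1).

From H_k ≅ ker(∂_k) / im(∂_{k+1}) we obtain:

  H_0: rank C_0 − rank ∂_1 = 7 − 6 = 1, and the invariant factors of ∂_1 are all 1, so H_0 ≅ Z.
  H_1: rank ker ∂_1 − rank ∂_2 = (21 − 6) − 13 = 2, and the invariant factors of ∂_2 are all 1, so H_1 ≅ Z^2.
  H_2: rank ker ∂_2 − rank ∂_3 = (14 − 13) − 0 = 1, and there is no ∂_3, so H_2 ≅ Z.

(K is a triangulation of the torus T^2.)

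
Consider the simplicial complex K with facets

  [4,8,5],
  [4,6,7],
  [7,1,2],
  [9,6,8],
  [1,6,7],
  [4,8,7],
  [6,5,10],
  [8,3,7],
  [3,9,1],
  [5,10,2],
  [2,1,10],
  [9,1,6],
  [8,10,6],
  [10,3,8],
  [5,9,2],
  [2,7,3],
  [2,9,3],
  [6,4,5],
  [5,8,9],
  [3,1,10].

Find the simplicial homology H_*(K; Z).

H_0 ≅ Z,  H_1 ≅ Z ⊕ Z/2Z,  H_2 = 0.

Fix the vertex order 1 < 2 < 3 < 4 < 5 < 6 < 7 < 8 < 9 < 10 and write every simplex with vertices in increasing order. Then dim K = 2 and the simplices of K are:

  0-simplices (10): [1], [2], [3], [4], [5], [6], [7], [8], [9], [10]
  1-simplices (30): (30 of them)
  2-simplices (20): (20 of them)

Hence C_0 ≅ Z^10, C_1 ≅ Z^30, C_2 ≅ Z^20.

∂_1: C_1 → C_0 sends each edge [p,q] (with p < q) to q − p. For instance
  ∂[6,10] = [10] − [6].
This gives a 10×30 integer matrix of rank 9; reducing to Smith normal form yields diagonal entries (1,1,1,1,1,1,1,1,1).

∂_2: C_2 → C_1 maps a triangle to the signed sum of its edges. For instance
  ∂[2,5,10] = [5,10] − [2,10] + [2,5],
  ∂[1,3,10] = [3,10] − [1,10] + [1,3].
This gives a 30×20 integer matrix of rank 20; reducing to Smith normal form yields diagonal entries (1,1,1,1,1,1,1,1,1,1,1,1,1,1,1,1,1,1,1,2).

Reading off H_k = ker ∂_k / im ∂_{k+1}:

  H_0: rank C_0 − rank ∂_1 = 10 − 9 = 1, and the invariant factors of ∂_1 are all 1, so H_0 ≅ Z.
  H_1: rank ker ∂_1 − rank ∂_2 = (30 − 9) − 20 = 1, and ∂_2 has invariant factor 2 > 1, so H_1 ≅ Z ⊕ Z/2Z.
  H_2: rank ker ∂_2 − rank ∂_3 = (20 − 20) − 0 = 0, and there is no ∂_3, so H_2 ≅ 0.

As a check, the Euler characteristic is 10 − 30 + 20 = 0, which agrees with 1 − 1 + 0 = 0.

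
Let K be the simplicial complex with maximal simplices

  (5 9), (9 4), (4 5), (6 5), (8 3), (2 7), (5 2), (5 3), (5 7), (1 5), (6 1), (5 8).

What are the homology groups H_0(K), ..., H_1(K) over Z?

H_0 ≅ Z,  H_1 ≅ Z^4.

K has 9 vertices, 12 edges.
rank ∂_0 = 0, rank ∂_1 = 8 ⇒ b_0 = 9 − 0 − 8 = 1; all invariant factors of ∂_1 are 1 so no torsion. So H_0 ≅ Z.
rank ∂_1 = 8, rank ∂_2 = 0 ⇒ b_1 = 12 − 8 − 0 = 4. So H_1 ≅ Z^4.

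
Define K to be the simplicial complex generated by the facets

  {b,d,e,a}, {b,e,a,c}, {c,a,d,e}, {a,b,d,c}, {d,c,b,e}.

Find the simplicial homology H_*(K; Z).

H_0 ≅ Z,  H_1 = 0,  H_2 = 0,  H_3 ≅ Z.

Take the total order a < b < c < d < e on the vertex set. Then K (dimension 3) consists of the simplices:

  0-simplices (5): a, b, c, d, e
  1-simplices (10): ab, ac, ad, ae, bc, bd, be, cd, ce, de
  2-simplices (10): abc, abd, abe, acd, ace, ade, bcd, bce, bde, cde
  3-simplices (5): abcd, abce, abde, acde, bcde

giving chain groups C_0 ≅ Z^5, C_1 ≅ Z^10, C_2 ≅ Z^10, C_3 ≅ Z^5.

The boundary map ∂_1: C_1 → C_0 is given by ∂[p,q] = [q] − [p]. For instance
  ∂bd = d − b.
As a 5×10 matrix over Z this has rank 4, with invariant factors (1,1,1,1).

Boundary ∂_2: C_2 → C_1 sends each 2-simplex [p,q,r] to [q,r] − [p,r] + [p,q]. For instance
  ∂acd = cd − ad + ac,
  ∂bde = de − be + bd.
As a 10×10 matrix over Z this has rank 6, with invariant factors (1,1,1,1,1,1).

Boundary ∂_3: C_3 → C_2 sends each 3-simplex σ to the alternating sum Σ_i (−1)^i (σ with its i-th vertex removed). For instance
  ∂acde = cde − ade + ace − acd,
  ∂bcde = cde − bde + bce − bcd.
The resulting 10×5 matrix has rank 4, and its Smith normal form has invariant factors (1,1,1,1).

Now H_k = ker ∂_k / im ∂_{k+1}, so:

  H_0: rank C_0 − rank ∂_1 = 5 − 4 = 1, and the invariant factors of ∂_1 are all 1, so H_0 = Z.
  H_1: rank ker ∂_1 − rank ∂_2 = (10 − 4) − 6 = 0, and the invariant factors of ∂_2 are all 1, so H_1 = 0.
  H_2: rank ker ∂_2 − rank ∂_3 = (10 − 6) − 4 = 0, and the invariant factors of ∂_3 are all 1, so H_2 = 0.
  H_3: rank ker ∂_3 − rank ∂_4 = (5 − 4) − 0 = 1, and there is no ∂_4, so H_3 = Z.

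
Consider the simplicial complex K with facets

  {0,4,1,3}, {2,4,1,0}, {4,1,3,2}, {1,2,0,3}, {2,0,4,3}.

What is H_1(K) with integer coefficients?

H_1 ≅ 0.

K has 5 vertices, 10 edges, 10 triangles, 5 3-simplices.
rank ∂_1 = 4, rank ∂_2 = 6 ⇒ b_1 = 10 − 4 − 6 = 0; all invariant factors of ∂_2 are 1 so no torsion. So H_1 = 0.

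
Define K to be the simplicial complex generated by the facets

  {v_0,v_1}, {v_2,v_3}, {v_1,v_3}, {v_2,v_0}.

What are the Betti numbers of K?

b_0 = 1, b_1 = 1.

Order the vertices as v_0 < v_1 < v_2 < v_3. Listing each simplex with vertices in this order, K has dimension 1 with simplices:

  0-simplices (4): [v_0], [v_1], [v_2], [v_3]
  1-simplices (4): [v_0,v_1], [v_0,v_2], [v_1,v_3], [v_2,v_3]

Hence C_0 ≅ Z^4, C_1 ≅ Z^4.

The boundary map ∂_1: C_1 → C_0 maps an edge to its endpoints' difference, ∂[p,q] = q − p.
As a 4×4 matrix over Z this has rank 3, with invariant factors (1,1,1).

From H_k ≅ ker(∂_k) / im(∂_{k+1}) we obtain:

  H_0: rank C_0 − rank ∂_1 = 4 − 3 = 1, and the invariant factors of ∂_1 are all 1, so H_0 = Z.
  H_1: rank ker ∂_1 − rank ∂_2 = (4 − 3) − 0 = 1, and there is no ∂_2, so H_1 = Z.

Hence the Betti numbers are b_0 = 1, b_1 = 1.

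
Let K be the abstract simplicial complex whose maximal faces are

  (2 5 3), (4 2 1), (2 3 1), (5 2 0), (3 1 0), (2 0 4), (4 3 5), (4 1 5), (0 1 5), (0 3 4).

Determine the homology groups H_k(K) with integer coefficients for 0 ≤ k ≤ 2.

H_0 = Z,  H_1 = Z_2,  H_2 = 0.

Fix the vertex order 0 < 1 < 2 < 3 < 4 < 5 and write every simplex with vertices in increasing order. Then dim K = 2 and the simplices of K are:

  0-simplices (6): [0], [1], [2], [3], [4], [5]
  1-simplices (15): [0,1], [0,2], [0,3], [0,4], [0,5], [1,2], [1,3], [1,4], [1,5], [2,3], [2,4], [2,5], [3,4], [3,5], [4,5]
  2-simplices (10): [0,1,3], [0,1,5], [0,2,4], [0,2,5], [0,3,4], [1,2,3], [1,2,4], [1,4,5], [2,3,5], [3,4,5]

Hence C_0 ≅ Z^6, C_1 ≅ Z^15, C_2 ≅ Z^10.

Boundary ∂_1: C_1 → C_0 is given by ∂[p,q] = [q] − [p].
This gives a 6×15 integer matrix of rank 5; reducing to Smith normal form yields diagonal entries (1,1,1,1,1).

Boundary ∂_2: C_2 → C_1 sends each 2-simplex [p,q,r] to [q,r] − [p,r] + [p,q]. For instance
  ∂[0,2,5] = [2,5] − [0,5] + [0,2],
  ∂[0,1,3] = [1,3] − [0,3] + [0,1].
As a 15×10 matrix over Z this has rank 10, with invariant factors (1,1,1,1,1,1,1,1,1,2).

Now H_k = ker ∂_k / im ∂_{k+1}, so:

  H_0: rank C_0 − rank ∂_1 = 6 − 5 = 1, and the invariant factors of ∂_1 are all 1, so H_0 ≅ Z.
  H_1: rank ker ∂_1 − rank ∂_2 = (15 − 5) − 10 = 0, and ∂_2 has invariant factor 2 > 1, so H_1 ≅ Z_2.
  H_2: rank ker ∂_2 − rank ∂_3 = (10 − 10) − 0 = 0, and there is no ∂_3, so H_2 ≅ 0.

As a check, the Euler characteristic is 6 − 15 + 10 = 1, which agrees with 1 − 0 + 0 = 1.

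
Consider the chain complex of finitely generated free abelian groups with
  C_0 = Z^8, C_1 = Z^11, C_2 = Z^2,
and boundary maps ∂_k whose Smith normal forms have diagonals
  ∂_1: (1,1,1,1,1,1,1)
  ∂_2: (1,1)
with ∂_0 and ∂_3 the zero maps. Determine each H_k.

H_0: b_0 = 8 − 0 − 7 = 1; torsion from ∂_1 factors > 1: none. So H_0 = Z.
H_1: b_1 = 11 − 7 − 2 = 2; torsion from ∂_2 factors > 1: none. So H_1 = Z^2.
H_2: b_2 = 2 − 2 − 0 = 0; torsion from ∂_3 factors > 1: none. So H_2 = 0.

H_0 = Z,  H_1 = Z^2,  H_2 = 0.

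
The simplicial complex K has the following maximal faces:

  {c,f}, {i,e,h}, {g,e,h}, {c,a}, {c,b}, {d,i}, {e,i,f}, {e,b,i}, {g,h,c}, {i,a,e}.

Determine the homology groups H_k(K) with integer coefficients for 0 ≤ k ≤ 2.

Take the total order a < b < c < d < e < f < g < h < i on the vertex set. Then K (dimension 2) consists of the simplices:

  0-simplices (9): a, b, c, d, e, f, g, h, i
  1-simplices (17): ac, ae, ai, bc, be, bi, cf, cg, ch, di, ef, eg, eh, ei, fi, gh, hi
  2-simplices (6): aei, bei, cgh, efi, egh, ehi

so the chain groups are C_0 ≅ Z^9, C_1 ≅ Z^17, C_2 ≅ Z^6.

∂_1: C_1 → C_0 is given by ∂[p,q] = [q] − [p]. For instance
  ∂eh = h − e.
The 9×17 boundary matrix has rank 8 and Smith normal form diag(1,1,1,1,1,1,1,1).

The boundary map ∂_2: C_2 → C_1 maps a triangle to the signed sum of its edges. For instance
  ∂egh = gh − eh + eg,
  ∂ehi = hi − ei + eh.
The resulting 17×6 matrix has rank 6, and its Smith normal form has invariant factors (1,1,1,1,1,1).

Computing H_k = (kernel of ∂_k) / (image of ∂_{k+1}):

  H_0: rank C_0 − rank ∂_1 = 9 − 8 = 1, and the invariant factors of ∂_1 are all 1, so H_0 = Z.
  H_1: rank ker ∂_1 − rank ∂_2 = (17 − 8) − 6 = 3, and the invariant factors of ∂_2 are all 1, so H_1 = Z^3.
  H_2: rank ker ∂_2 − rank ∂_3 = (6 − 6) − 0 = 0, and there is no ∂_3, so H_2 = 0.

As a check, the Euler characteristic is 9 − 17 + 6 = -2, which agrees with 1 − 3 + 0 = -2.

H_0 ≅ Z,  H_1 ≅ Z^3,  H_2 = 0.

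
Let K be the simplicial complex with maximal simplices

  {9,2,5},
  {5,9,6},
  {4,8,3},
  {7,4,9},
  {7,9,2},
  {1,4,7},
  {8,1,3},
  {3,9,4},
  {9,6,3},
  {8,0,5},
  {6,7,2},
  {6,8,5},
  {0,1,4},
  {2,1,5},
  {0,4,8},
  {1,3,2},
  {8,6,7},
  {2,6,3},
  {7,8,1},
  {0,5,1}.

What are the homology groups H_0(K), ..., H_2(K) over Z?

H_0 ≅ Z,  H_1 ≅ Z × Z/2,  H_2 = 0.

Fix the vertex order 0 < 1 < 2 < 3 < 4 < 5 < 6 < 7 < 8 < 9 and write every simplex with vertices in increasing order. Then dim K = 2 and the simplices of K are:

  0-simplices (10): [0], [1], [2], [3], [4], [5], [6], [7], [8], [9]
  1-simplices (30): (30 of them)
  2-simplices (20): (20 of them)

Hence C_0 ≅ Z^10, C_1 ≅ Z^30, C_2 ≅ Z^20.

∂_1: C_1 → C_0 maps an edge to its endpoints' difference, ∂[p,q] = q − p. For instance
  ∂[0,4] = [4] − [0].
As a 10×30 matrix over Z this has rank 9, with invariant factors (1,1,1,1,1,1,1,1,1).

The boundary map ∂_2: C_2 → C_1 acts by ∂[p,q,r] = [q,r] − [p,r] + [p,q]. For instance
  ∂[6,7,8] = [7,8] − [6,8] + [6,7],
  ∂[1,3,8] = [3,8] − [1,8] + [1,3].
This gives a 30×20 integer matrix of rank 20; reducing to Smith normal form yields diagonal entries (1,1,1,1,1,1,1,1,1,1,1,1,1,1,1,1,1,1,1,2).

Now H_k = ker ∂_k / im ∂_{k+1}, so:

  H_0: rank C_0 − rank ∂_1 = 10 − 9 = 1, and the invariant factors of ∂_1 are all 1, so H_0 = Z.
  H_1: rank ker ∂_1 − rank ∂_2 = (30 − 9) − 20 = 1, and ∂_2 has invariant factor 2 > 1, so H_1 = Z × Z/2.
  H_2: rank ker ∂_2 − rank ∂_3 = (20 − 20) − 0 = 0, and there is no ∂_3, so H_2 = 0.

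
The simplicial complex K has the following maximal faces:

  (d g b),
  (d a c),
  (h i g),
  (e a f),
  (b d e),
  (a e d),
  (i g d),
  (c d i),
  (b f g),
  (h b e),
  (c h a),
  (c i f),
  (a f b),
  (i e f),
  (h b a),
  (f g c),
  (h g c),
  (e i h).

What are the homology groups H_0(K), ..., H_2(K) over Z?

H_0 ≅ Z,  H_1 ≅ Z ⊕ Z/2Z,  H_2 = 0.

Order the vertices as a < b < c < d < e < f < g < h < i. Listing each simplex with vertices in this order, K has dimension 2 with simplices:

  0-simplices (9): a, b, c, d, e, f, g, h, i
  1-simplices (27): ab, ac, ad, ae, af, ah, bd, be, bf, bg, bh, cd, cf, cg, ch, ci, de, dg, di, ef, eh, ei, fg, fi, gh, gi, hi
  2-simplices (18): abf, abh, acd, ach, ade, aef, bde, bdg, beh, bfg, cdi, cfg, cfi, cgh, dgi, efi, ehi, ghi

giving chain groups C_0 ≅ Z^9, C_1 ≅ Z^27, C_2 ≅ Z^18.

Boundary ∂_1: C_1 → C_0 maps an edge to its endpoints' difference, ∂[p,q] = q − p.
The resulting 9×27 matrix has rank 8, and its Smith normal form has invariant factors (1,1,1,1,1,1,1,1).

Boundary ∂_2: C_2 → C_1 acts by ∂[p,q,r] = [q,r] − [p,r] + [p,q]. For instance
  ∂abh = bh − ah + ab,
  ∂bdg = dg − bg + bd.
This gives a 27×18 integer matrix of rank 18; reducing to Smith normal form yields diagonal entries (1,1,1,1,1,1,1,1,1,1,1,1,1,1,1,1,1,2).

Computing H_k = (kernel of ∂_k) / (image of ∂_{k+1}):

  H_0: rank C_0 − rank ∂_1 = 9 − 8 = 1, and the invariant factors of ∂_1 are all 1, so H_0 = Z.
  H_1: rank ker ∂_1 − rank ∂_2 = (27 − 8) − 18 = 1, and ∂_2 has invariant factor 2 > 1, so H_1 = Z ⊕ Z/2Z.
  H_2: rank ker ∂_2 − rank ∂_3 = (18 − 18) − 0 = 0, and there is no ∂_3, so H_2 = 0.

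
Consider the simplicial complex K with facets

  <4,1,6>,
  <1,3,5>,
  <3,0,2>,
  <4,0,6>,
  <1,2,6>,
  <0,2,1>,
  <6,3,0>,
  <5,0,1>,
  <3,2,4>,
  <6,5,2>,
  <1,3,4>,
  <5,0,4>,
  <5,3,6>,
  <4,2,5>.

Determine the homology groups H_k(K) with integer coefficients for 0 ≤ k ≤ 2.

We work with the vertex ordering 0 < 1 < 2 < 3 < 4 < 5 < 6. The simplices of K, each written with vertices in increasing order, are:

  0-simplices (7): [0], [1], [2], [3], [4], [5], [6]
  1-simplices (21): [0,1], [0,2], [0,3], [0,4], [0,5], [0,6], [1,2], [1,3], [1,4], [1,5], [1,6], [2,3], [2,4], [2,5], [2,6], [3,4], [3,5], [3,6], [4,5], [4,6], [5,6]
  2-simplices (14): [0,1,2], [0,1,5], [0,2,3], [0,3,6], [0,4,5], [0,4,6], [1,2,6], [1,3,4], [1,3,5], [1,4,6], [2,3,4], [2,4,5], [2,5,6], [3,5,6]

giving chain groups C_0 ≅ Z^7, C_1 ≅ Z^21, C_2 ≅ Z^14.

The boundary map ∂_1: C_1 → C_0 sends each edge [p,q] (with p < q) to q − p. For instance
  ∂[5,6] = [6] − [5].
The resulting 7×21 matrix has rank 6, and its Smith normal form has invariant factors (1,1,1,1,1,1).

The boundary map ∂_2: C_2 → C_1 acts by ∂[p,q,r] = [q,r] − [p,r] + [p,q]. For instance
  ∂[2,5,6] = [5,6] − [2,6] + [2,5],
  ∂[3,5,6] = [5,6] − [3,6] + [3,5].
As a 21×14 matrix over Z this has rank 13, with invariant factors (1,1,1,1,1,1,1,1,1,1,1,1,1).

From H_k ≅ ker(∂_k) / im(∂_{k+1}) we obtain:

  H_0: rank C_0 − rank ∂_1 = 7 − 6 = 1, and the invariant factors of ∂_1 are all 1, so H_0 ≅ Z.
  H_1: rank ker ∂_1 − rank ∂_2 = (21 − 6) − 13 = 2, and the invariant factors of ∂_2 are all 1, so H_1 ≅ Z^2.
  H_2: rank ker ∂_2 − rank ∂_3 = (14 − 13) − 0 = 1, and there is no ∂_3, so H_2 ≅ Z.

As a check, the Euler characteristic is 7 − 21 + 14 = 0, which agrees with 1 − 2 + 1 = 0.

H_0 = Z,  H_1 = Z^2,  H_2 = Z.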